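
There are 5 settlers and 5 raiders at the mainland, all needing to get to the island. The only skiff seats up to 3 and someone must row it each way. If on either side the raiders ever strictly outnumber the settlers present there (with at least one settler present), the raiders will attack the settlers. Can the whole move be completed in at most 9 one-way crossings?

No

Counting alone: each trip to the island takes at most 3 across and each return brings at least 1 back, so after t trips out (and t−1 returns) at most 3t − (t−1) of the 10 are across; that first reaches 10 at t = 5, so at least 9 crossings are needed.
The safety rule pushes this higher. Following every safe sequence of crossings, the most of the 10 that can be at the island as the skiff arrives there on crossing 9 is 9 — never all 10.
So the move cannot be finished within 9 crossings. (The shortest complete plan takes 11:)
1. 2 raiders → the island.  (the mainland: 5S 3R; the island: 0S 2R)
2. 1 raider ← the mainland.  (the mainland: 5S 4R; the island: 0S 1R)
3. 3 raiders → the island.  (the mainland: 5S 1R; the island: 0S 4R)
4. 1 raider ← the mainland.  (the mainland: 5S 2R; the island: 0S 3R)
5. 3 settlers → the island.  (the mainland: 2S 2R; the island: 3S 3R)
6. 1 settler and 1 raider ← the mainland.  (the mainland: 3S 3R; the island: 2S 2R)
7. 3 settlers → the island.  (the mainland: 0S 3R; the island: 5S 2R)
8. 1 raider ← the mainland.  (the mainland: 0S 4R; the island: 5S 1R)
9. 2 raiders → the island.  (the mainland: 0S 2R; the island: 5S 3R)
10. 1 raider ← the mainland.  (the mainland: 0S 3R; the island: 5S 2R)
11. 3 raiders → the island.  (the mainland: 0S 0R; the island: 5S 5R)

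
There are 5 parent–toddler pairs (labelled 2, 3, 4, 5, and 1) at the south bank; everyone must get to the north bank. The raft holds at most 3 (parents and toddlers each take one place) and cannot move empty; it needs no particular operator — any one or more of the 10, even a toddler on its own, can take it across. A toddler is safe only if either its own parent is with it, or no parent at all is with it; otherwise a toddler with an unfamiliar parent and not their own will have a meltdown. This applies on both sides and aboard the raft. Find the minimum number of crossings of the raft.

Counting alone: each trip to the north bank takes at most 3 across and each return brings at least 1 back, so after t trips out (and t−1 returns) at most 3t − (t−1) of the 10 are across; that first reaches 10 at t = 5, so at least 9 crossings are needed.
The safety rule pushes this higher. Following every safe sequence of crossings, the most of the 10 that can be at the north bank as the raft arrives there on crossing 9 is 9 — never all 10.
So no plan with fewer than 11 crossings exists, and this one achieves 11:
1. parent 2 and toddler 2 cross → the north bank.
2. parent 2 crosses ← the south bank.
3. toddler 3, toddler 4, and toddler 5 cross → the north bank.
4. toddler 2 crosses ← the south bank.
5. parent 3, parent 4, and parent 5 cross → the north bank.
6. parent 3 and toddler 3 cross ← the south bank.
7. parent 1, parent 2, and parent 3 cross → the north bank.
8. toddler 4 crosses ← the south bank.
9. toddler 2 and toddler 3 cross → the north bank.
10. toddler 2 crosses ← the south bank.
11. toddler 1, toddler 2, and toddler 4 cross → the north bank.

11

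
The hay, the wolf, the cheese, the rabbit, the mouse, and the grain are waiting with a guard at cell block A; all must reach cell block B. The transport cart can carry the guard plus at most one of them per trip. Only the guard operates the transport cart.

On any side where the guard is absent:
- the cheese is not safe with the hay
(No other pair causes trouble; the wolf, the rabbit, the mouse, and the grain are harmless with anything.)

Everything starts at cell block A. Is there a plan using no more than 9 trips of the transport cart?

No

Counting alone: the guard can take at most 1 across per trip to cell block B, so moving all 6 needs at least 6 loaded trips out, with a return between consecutive ones — at least 11 crossings.
Since 9 < 11, 9 crossings cannot be enough. (The shortest complete plan in fact takes 11:)
1. Guard goes to cell block B with the hay.  [cell block A: the cheese, the grain, the mouse, the rabbit, the wolf | cell block B: the hay]
2. Guard goes back to cell block A alone.  [cell block A: the cheese, the grain, the mouse, the rabbit, the wolf | cell block B: the hay]
3. Guard goes to cell block B with the wolf.  [cell block A: the cheese, the grain, the mouse, the rabbit | cell block B: the hay, the wolf]
4. Guard goes back to cell block A alone.  [cell block A: the cheese, the grain, the mouse, the rabbit | cell block B: the hay, the wolf]
5. Guard goes to cell block B with the rabbit.  [cell block A: the cheese, the grain, the mouse | cell block B: the hay, the rabbit, the wolf]
6. Guard goes back to cell block A alone.  [cell block A: the cheese, the grain, the mouse | cell block B: the hay, the rabbit, the wolf]
7. Guard goes to cell block B with the mouse.  [cell block A: the cheese, the grain | cell block B: the hay, the mouse, the rabbit, the wolf]
8. Guard goes back to cell block A alone.  [cell block A: the cheese, the grain | cell block B: the hay, the mouse, the rabbit, the wolf]
9. Guard goes to cell block B with the grain.  [cell block A: the cheese | cell block B: the grain, the hay, the mouse, the rabbit, the wolf]
10. Guard goes back to cell block A alone.  [cell block A: the cheese | cell block B: the grain, the hay, the mouse, the rabbit, the wolf]
11. Guard goes to cell block B with the cheese.  [cell block A: — | cell block B: the cheese, the grain, the hay, the mouse, the rabbit, the wolf]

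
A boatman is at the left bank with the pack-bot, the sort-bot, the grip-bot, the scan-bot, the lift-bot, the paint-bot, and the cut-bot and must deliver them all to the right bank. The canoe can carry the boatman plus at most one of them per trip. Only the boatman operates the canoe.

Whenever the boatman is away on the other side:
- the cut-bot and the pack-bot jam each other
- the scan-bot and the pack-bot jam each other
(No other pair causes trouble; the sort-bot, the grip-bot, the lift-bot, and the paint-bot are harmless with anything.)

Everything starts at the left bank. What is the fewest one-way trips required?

Counting alone: the boatman can take at most 1 across per trip to the right bank, so moving all 7 needs at least 7 loaded trips out, with a return between consecutive ones — at least 13 crossings.
The safety rule pushes this higher. Following every safe sequence of crossings, the most of the 7 that can be at the right bank as the canoe arrives there on crossing 13 is 6 — never all 7.
So no plan with fewer than 15 crossings exists, and this one achieves 15:
1. Boatman goes to the right bank with the pack-bot.
2. Boatman goes back to the left bank alone.
3. Boatman goes to the right bank with the sort-bot.
4. Boatman goes back to the left bank alone.
5. Boatman goes to the right bank with the grip-bot.
6. Boatman goes back to the left bank alone.
7. Boatman goes to the right bank with the scan-bot.
8. Boatman goes back to the left bank with the pack-bot.
9. Boatman goes to the right bank with the cut-bot.
10. Boatman goes back to the left bank alone.
11. Boatman goes to the right bank with the lift-bot.
12. Boatman goes back to the left bank alone.
13. Boatman goes to the right bank with the paint-bot.
14. Boatman goes back to the left bank alone.
15. Boatman goes to the right bank with the pack-bot.

15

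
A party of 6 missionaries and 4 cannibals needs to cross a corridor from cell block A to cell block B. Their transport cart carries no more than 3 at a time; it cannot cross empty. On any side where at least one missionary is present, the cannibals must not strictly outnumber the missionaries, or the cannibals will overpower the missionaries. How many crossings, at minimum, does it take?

9

Counting alone: each trip to cell block B takes at most 3 across and each return brings at least 1 back, so after t trips out (and t−1 returns) at most 3t − (t−1) of the 10 are across; that first reaches 10 at t = 5, so at least 9 crossings are needed.
The plan below uses exactly 9 crossings, so it is optimal:
1. 2 cannibals → cell block B.  (cell block A: 6M 2C; cell block B: 0M 2C)
2. 1 cannibal ← cell block A.  (cell block A: 6M 3C; cell block B: 0M 1C)
3. 3 cannibals → cell block B.  (cell block A: 6M 0C; cell block B: 0M 4C)
4. 1 cannibal ← cell block A.  (cell block A: 6M 1C; cell block B: 0M 3C)
5. 3 missionaries → cell block B.  (cell block A: 3M 1C; cell block B: 3M 3C)
6. 1 cannibal ← cell block A.  (cell block A: 3M 2C; cell block B: 3M 2C)
7. 1 missionary and 2 cannibals → cell block B.  (cell block A: 2M 0C; cell block B: 4M 4C)
8. 1 cannibal ← cell block A.  (cell block A: 2M 1C; cell block B: 4M 3C)
9. 2 missionaries and 1 cannibal → cell block B.  (cell block A: 0M 0C; cell block B: 6M 4C)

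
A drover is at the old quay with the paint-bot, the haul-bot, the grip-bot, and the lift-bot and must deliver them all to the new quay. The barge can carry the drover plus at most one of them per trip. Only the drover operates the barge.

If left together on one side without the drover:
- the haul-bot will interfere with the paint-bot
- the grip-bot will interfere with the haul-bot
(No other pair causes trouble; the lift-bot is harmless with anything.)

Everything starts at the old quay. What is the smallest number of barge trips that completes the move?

Counting alone: the drover can take at most 1 across per trip to the new quay, so moving all 4 needs at least 4 loaded trips out, with a return between consecutive ones — at least 7 crossings.
The safety rule pushes this higher. Following every safe sequence of crossings, the most of the 4 that can be at the new quay as the barge arrives there on crossing 7 is 3 — never all 4.
So no plan with fewer than 9 crossings exists, and this one achieves 9:
1. Drover goes to the new quay with the haul-bot.
2. Drover goes back to the old quay alone.
3. Drover goes to the new quay with the paint-bot.
4. Drover goes back to the old quay with the haul-bot.
5. Drover goes to the new quay with the grip-bot.
6. Drover goes back to the old quay alone.
7. Drover goes to the new quay with the lift-bot.
8. Drover goes back to the old quay alone.
9. Drover goes to the new quay with the haul-bot.

9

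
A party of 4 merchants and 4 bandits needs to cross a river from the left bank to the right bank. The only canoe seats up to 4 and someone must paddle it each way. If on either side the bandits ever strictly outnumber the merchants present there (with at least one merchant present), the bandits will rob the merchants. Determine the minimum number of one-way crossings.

5

Counting alone: each trip to the right bank takes at most 4 across and each return brings at least 1 back, so after t trips out (and t−1 returns) at most 4t − (t−1) of the 8 are across; that first reaches 8 at t = 3, so at least 5 crossings are needed.
The plan below uses exactly 5 crossings, so it is optimal:
1. 2 bandits → the right bank.  (the left bank: 4M 2B; the right bank: 0M 2B)
2. 1 bandit ← the left bank.  (the left bank: 4M 3B; the right bank: 0M 1B)
3. 4 merchants → the right bank.  (the left bank: 0M 3B; the right bank: 4M 1B)
4. 1 bandit ← the left bank.  (the left bank: 0M 4B; the right bank: 4M 0B)
5. 4 bandits → the right bank.  (the left bank: 0M 0B; the right bank: 4M 4B)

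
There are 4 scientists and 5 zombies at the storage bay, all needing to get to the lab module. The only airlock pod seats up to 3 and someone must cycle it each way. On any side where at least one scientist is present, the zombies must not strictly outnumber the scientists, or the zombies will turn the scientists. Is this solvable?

No

The zombies already outnumber the scientists at the storage bay before anyone moves, so the starting position itself is disallowed.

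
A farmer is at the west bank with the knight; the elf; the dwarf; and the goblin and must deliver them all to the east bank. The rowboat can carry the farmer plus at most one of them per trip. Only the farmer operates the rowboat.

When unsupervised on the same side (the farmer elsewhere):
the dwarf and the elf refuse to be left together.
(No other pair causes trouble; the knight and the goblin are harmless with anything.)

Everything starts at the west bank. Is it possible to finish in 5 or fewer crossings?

No

Counting alone: the farmer can take at most 1 across per trip to the east bank, so moving all 4 needs at least 4 loaded trips out, with a return between consecutive ones — at least 7 crossings.
Since 5 < 7, 5 crossings cannot be enough. (The shortest complete plan in fact takes 7:)
1. Farmer goes to the east bank with the elf.  [the west bank: the dwarf, the goblin, the knight | the east bank: the elf]
2. Farmer goes back to the west bank alone.  [the west bank: the dwarf, the goblin, the knight | the east bank: the elf]
3. Farmer goes to the east bank with the knight.  [the west bank: the dwarf, the goblin | the east bank: the elf, the knight]
4. Farmer goes back to the west bank alone.  [the west bank: the dwarf, the goblin | the east bank: the elf, the knight]
5. Farmer goes to the east bank with the goblin.  [the west bank: the dwarf | the east bank: the elf, the goblin, the knight]
6. Farmer goes back to the west bank alone.  [the west bank: the dwarf | the east bank: the elf, the goblin, the knight]
7. Farmer goes to the east bank with the dwarf.  [the west bank: — | the east bank: the dwarf, the elf, the goblin, the knight]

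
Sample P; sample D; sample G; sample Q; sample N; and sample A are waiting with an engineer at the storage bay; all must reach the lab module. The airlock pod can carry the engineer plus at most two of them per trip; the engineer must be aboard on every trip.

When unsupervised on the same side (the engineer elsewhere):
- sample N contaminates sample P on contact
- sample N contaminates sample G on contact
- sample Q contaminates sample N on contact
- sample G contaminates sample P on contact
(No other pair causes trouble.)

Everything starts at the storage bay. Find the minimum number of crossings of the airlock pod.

9

Counting alone: the engineer can take at most 2 across per trip to the lab module, so moving all 6 needs at least 3 loaded trips out, with a return between consecutive ones — at least 5 crossings.
The safety rule pushes this higher. Following every safe sequence of crossings, the most of the 6 that can be at the lab module as the airlock pod arrives there on crossings 5, 7 is 4, 5 respectively — never all 6.
So no plan with fewer than 9 crossings exists, and this one achieves 9:
1. Engineer goes to the lab module with sample N and sample P.  [the storage bay: sample A, sample D, sample G, sample Q | the lab module: sample N, sample P]
2. Engineer goes back to the storage bay with sample P.  [the storage bay: sample A, sample D, sample G, sample P, sample Q | the lab module: sample N]
3. Engineer goes to the lab module with sample D and sample P.  [the storage bay: sample A, sample G, sample Q | the lab module: sample D, sample N, sample P]
4. Engineer goes back to the storage bay with sample P.  [the storage bay: sample A, sample G, sample P, sample Q | the lab module: sample D, sample N]
5. Engineer goes to the lab module with sample P and sample Q.  [the storage bay: sample A, sample G | the lab module: sample D, sample N, sample P, sample Q]
6. Engineer goes back to the storage bay with sample N.  [the storage bay: sample A, sample G, sample N | the lab module: sample D, sample P, sample Q]
7. Engineer goes to the lab module with sample A and sample G.  [the storage bay: sample N | the lab module: sample A, sample D, sample G, sample P, sample Q]
8. Engineer goes back to the storage bay with sample P.  [the storage bay: sample N, sample P | the lab module: sample A, sample D, sample G, sample Q]
9. Engineer goes to the lab module with sample N and sample P.  [the storage bay: — | the lab module: sample A, sample D, sample G, sample N, sample P, sample Q]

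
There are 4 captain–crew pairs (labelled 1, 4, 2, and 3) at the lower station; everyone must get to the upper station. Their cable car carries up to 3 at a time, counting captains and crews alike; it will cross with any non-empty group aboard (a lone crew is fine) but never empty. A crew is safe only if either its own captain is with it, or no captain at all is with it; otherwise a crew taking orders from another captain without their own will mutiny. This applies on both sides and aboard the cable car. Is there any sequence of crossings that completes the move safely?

Yes

1. captain 1 and crew 1 cross → the upper station.
2. captain 1 crosses ← the lower station.
3. captain 1, captain 4, and crew 4 cross → the upper station.
4. captain 1 and crew 1 cross ← the lower station.
5. captain 1, captain 2, and captain 3 cross → the upper station.
6. crew 4 crosses ← the lower station.
7. crew 1 and crew 4 cross → the upper station.
8. crew 1 crosses ← the lower station.
9. crew 1, crew 2, and crew 3 cross → the upper station.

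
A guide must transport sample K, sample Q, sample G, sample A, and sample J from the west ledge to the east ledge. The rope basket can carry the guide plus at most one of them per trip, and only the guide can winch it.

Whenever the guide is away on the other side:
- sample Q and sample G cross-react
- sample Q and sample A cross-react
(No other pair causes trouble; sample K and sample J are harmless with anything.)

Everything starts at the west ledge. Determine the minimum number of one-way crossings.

Counting alone: the guide can take at most 1 across per trip to the east ledge, so moving all 5 needs at least 5 loaded trips out, with a return between consecutive ones — at least 9 crossings.
The safety rule pushes this higher. Following every safe sequence of crossings, the most of the 5 that can be at the east ledge as the rope basket arrives there on crossing 9 is 4 — never all 5.
So no plan with fewer than 11 crossings exists, and this one achieves 11:
1. Guide goes to the east ledge with sample Q.
2. Guide goes back to the west ledge alone.
3. Guide goes to the east ledge with sample K.
4. Guide goes back to the west ledge alone.
5. Guide goes to the east ledge with sample G.
6. Guide goes back to the west ledge with sample Q.
7. Guide goes to the east ledge with sample A.
8. Guide goes back to the west ledge alone.
9. Guide goes to the east ledge with sample J.
10. Guide goes back to the west ledge alone.
11. Guide goes to the east ledge with sample Q.

11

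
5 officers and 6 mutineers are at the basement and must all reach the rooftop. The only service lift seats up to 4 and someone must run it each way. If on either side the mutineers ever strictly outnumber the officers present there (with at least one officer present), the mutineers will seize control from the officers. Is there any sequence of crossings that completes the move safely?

The mutineers already outnumber the officers at the basement before anyone moves, so the starting position itself is disallowed.

No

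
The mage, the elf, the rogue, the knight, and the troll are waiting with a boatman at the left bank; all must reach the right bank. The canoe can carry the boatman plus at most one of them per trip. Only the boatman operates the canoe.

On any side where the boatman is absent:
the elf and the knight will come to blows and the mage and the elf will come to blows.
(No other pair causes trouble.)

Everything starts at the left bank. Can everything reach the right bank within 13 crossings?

Yes — this plan uses 11 crossings (≤ 13):
1. Boatman goes to the right bank with the elf.
2. Boatman goes back to the left bank alone.
3. Boatman goes to the right bank with the mage.
4. Boatman goes back to the left bank with the elf.
5. Boatman goes to the right bank with the knight.
6. Boatman goes back to the left bank alone.
7. Boatman goes to the right bank with the rogue.
8. Boatman goes back to the left bank alone.
9. Boatman goes to the right bank with the troll.
10. Boatman goes back to the left bank alone.
11. Boatman goes to the right bank with the elf.

Yes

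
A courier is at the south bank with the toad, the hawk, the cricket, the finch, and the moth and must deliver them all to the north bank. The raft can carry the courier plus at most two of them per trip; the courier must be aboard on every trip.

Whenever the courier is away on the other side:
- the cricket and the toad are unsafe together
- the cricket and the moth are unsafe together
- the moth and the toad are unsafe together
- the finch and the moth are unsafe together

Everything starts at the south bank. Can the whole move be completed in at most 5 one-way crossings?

Counting alone: the courier can take at most 2 across per trip to the north bank, so moving all 5 needs at least 3 loaded trips out, with a return between consecutive ones — at least 5 crossings.
The safety rule pushes this higher. Following every safe sequence of crossings, the most of the 5 that can be at the north bank as the raft arrives there on crossing 5 is 4 — never all 5.
So the move cannot be finished within 5 crossings. (The shortest complete plan takes 7:)
1. Courier goes to the north bank with the moth and the toad.  [the south bank: the cricket, the finch, the hawk | the north bank: the moth, the toad]
2. Courier goes back to the south bank with the toad.  [the south bank: the cricket, the finch, the hawk, the toad | the north bank: the moth]
3. Courier goes to the north bank with the hawk and the toad.  [the south bank: the cricket, the finch | the north bank: the hawk, the moth, the toad]
4. Courier goes back to the south bank with the toad.  [the south bank: the cricket, the finch, the toad | the north bank: the hawk, the moth]
5. Courier goes to the north bank with the finch and the toad.  [the south bank: the cricket | the north bank: the finch, the hawk, the moth, the toad]
6. Courier goes back to the south bank with the moth.  [the south bank: the cricket, the moth | the north bank: the finch, the hawk, the toad]
7. Courier goes to the north bank with the cricket and the moth.  [the south bank: — | the north bank: the cricket, the finch, the hawk, the moth, the toad]

No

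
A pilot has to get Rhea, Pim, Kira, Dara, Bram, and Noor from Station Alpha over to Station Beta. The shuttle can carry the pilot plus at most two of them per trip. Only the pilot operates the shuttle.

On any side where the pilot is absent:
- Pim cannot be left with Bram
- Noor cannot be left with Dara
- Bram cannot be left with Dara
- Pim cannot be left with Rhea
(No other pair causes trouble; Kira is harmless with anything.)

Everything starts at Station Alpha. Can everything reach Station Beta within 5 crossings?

No

Counting alone: the pilot can take at most 2 across per trip to Station Beta, so moving all 6 needs at least 3 loaded trips out, with a return between consecutive ones — at least 5 crossings.
The safety rule pushes this higher. Following every safe sequence of crossings, the most of the 6 that can be at Station Beta as the shuttle arrives there on crossing 5 is 5 — never all 6.
So the move cannot be finished within 5 crossings. (The shortest complete plan takes 7:)
1. Pilot goes to Station Beta with Dara and Pim.  [Station Alpha: Bram, Kira, Noor, Rhea | Station Beta: Dara, Pim]
2. Pilot goes back to Station Alpha alone.  [Station Alpha: Bram, Kira, Noor, Rhea | Station Beta: Dara, Pim]
3. Pilot goes to Station Beta with Kira and Rhea.  [Station Alpha: Bram, Noor | Station Beta: Dara, Kira, Pim, Rhea]
4. Pilot goes back to Station Alpha with Pim.  [Station Alpha: Bram, Noor, Pim | Station Beta: Dara, Kira, Rhea]
5. Pilot goes to Station Beta with Bram and Noor.  [Station Alpha: Pim | Station Beta: Bram, Dara, Kira, Noor, Rhea]
6. Pilot goes back to Station Alpha with Dara.  [Station Alpha: Dara, Pim | Station Beta: Bram, Kira, Noor, Rhea]
7. Pilot goes to Station Beta with Dara and Pim.  [Station Alpha: — | Station Beta: Bram, Dara, Kira, Noor, Pim, Rhea]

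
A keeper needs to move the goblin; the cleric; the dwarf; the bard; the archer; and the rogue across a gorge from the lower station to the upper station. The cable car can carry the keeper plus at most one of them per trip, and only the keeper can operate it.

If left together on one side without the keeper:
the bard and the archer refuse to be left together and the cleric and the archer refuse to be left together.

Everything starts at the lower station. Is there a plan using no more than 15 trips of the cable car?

Yes

Yes — this plan uses 13 crossings (≤ 15):
1. Keeper goes to the upper station with the archer.  [the lower station: the bard, the cleric, the dwarf, the goblin, the rogue | the upper station: the archer]
2. Keeper goes back to the lower station alone.  [the lower station: the bard, the cleric, the dwarf, the goblin, the rogue | the upper station: the archer]
3. Keeper goes to the upper station with the goblin.  [the lower station: the bard, the cleric, the dwarf, the rogue | the upper station: the archer, the goblin]
4. Keeper goes back to the lower station alone.  [the lower station: the bard, the cleric, the dwarf, the rogue | the upper station: the archer, the goblin]
5. Keeper goes to the upper station with the cleric.  [the lower station: the bard, the dwarf, the rogue | the upper station: the archer, the cleric, the goblin]
6. Keeper goes back to the lower station with the archer.  [the lower station: the archer, the bard, the dwarf, the rogue | the upper station: the cleric, the goblin]
7. Keeper goes to the upper station with the bard.  [the lower station: the archer, the dwarf, the rogue | the upper station: the bard, the cleric, the goblin]
8. Keeper goes back to the lower station alone.  [the lower station: the archer, the dwarf, the rogue | the upper station: the bard, the cleric, the goblin]
9. Keeper goes to the upper station with the dwarf.  [the lower station: the archer, the rogue | the upper station: the bard, the cleric, the dwarf, the goblin]
10. Keeper goes back to the lower station alone.  [the lower station: the archer, the rogue | the upper station: the bard, the cleric, the dwarf, the goblin]
11. Keeper goes to the upper station with the rogue.  [the lower station: the archer | the upper station: the bard, the cleric, the dwarf, the goblin, the rogue]
12. Keeper goes back to the lower station alone.  [the lower station: the archer | the upper station: the bard, the cleric, the dwarf, the goblin, the rogue]
13. Keeper goes to the upper station with the archer.  [the lower station: — | the upper station: the archer, the bard, the cleric, the dwarf, the goblin, the rogue]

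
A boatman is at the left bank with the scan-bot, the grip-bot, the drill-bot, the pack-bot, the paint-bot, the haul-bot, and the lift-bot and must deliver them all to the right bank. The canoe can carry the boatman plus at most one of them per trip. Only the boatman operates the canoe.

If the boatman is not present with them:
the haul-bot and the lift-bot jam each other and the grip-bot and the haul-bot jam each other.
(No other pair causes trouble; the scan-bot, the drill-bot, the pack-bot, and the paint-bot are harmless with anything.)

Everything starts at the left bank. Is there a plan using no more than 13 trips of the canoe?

Counting alone: the boatman can take at most 1 across per trip to the right bank, so moving all 7 needs at least 7 loaded trips out, with a return between consecutive ones — at least 13 crossings.
The safety rule pushes this higher. Following every safe sequence of crossings, the most of the 7 that can be at the right bank as the canoe arrives there on crossing 13 is 6 — never all 7.
So the move cannot be finished within 13 crossings. (The shortest complete plan takes 15:)
1. Boatman goes to the right bank with the haul-bot.
2. Boatman goes back to the left bank alone.
3. Boatman goes to the right bank with the scan-bot.
4. Boatman goes back to the left bank alone.
5. Boatman goes to the right bank with the grip-bot.
6. Boatman goes back to the left bank with the haul-bot.
7. Boatman goes to the right bank with the lift-bot.
8. Boatman goes back to the left bank alone.
9. Boatman goes to the right bank with the drill-bot.
10. Boatman goes back to the left bank alone.
11. Boatman goes to the right bank with the pack-bot.
12. Boatman goes back to the left bank alone.
13. Boatman goes to the right bank with the paint-bot.
14. Boatman goes back to the left bank alone.
15. Boatman goes to the right bank with the haul-bot.

No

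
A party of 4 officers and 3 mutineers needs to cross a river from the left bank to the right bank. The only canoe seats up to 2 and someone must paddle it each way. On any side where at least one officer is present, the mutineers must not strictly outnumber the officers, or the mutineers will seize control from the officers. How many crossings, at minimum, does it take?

Counting alone: each trip to the right bank takes at most 2 across and each return brings at least 1 back, so after t trips out (and t−1 returns) at most 2t − (t−1) of the 7 are across; that first reaches 7 at t = 6, so at least 11 crossings are needed.
The plan below uses exactly 11 crossings, so it is optimal:
1. 2 mutineers → the right bank.  (the left bank: 4O 1M; the right bank: 0O 2M)
2. 1 mutineer ← the left bank.  (the left bank: 4O 2M; the right bank: 0O 1M)
3. 2 mutineers → the right bank.  (the left bank: 4O 0M; the right bank: 0O 3M)
4. 1 mutineer ← the left bank.  (the left bank: 4O 1M; the right bank: 0O 2M)
5. 2 officers → the right bank.  (the left bank: 2O 1M; the right bank: 2O 2M)
6. 1 mutineer ← the left bank.  (the left bank: 2O 2M; the right bank: 2O 1M)
7. 1 officer and 1 mutineer → the right bank.  (the left bank: 1O 1M; the right bank: 3O 2M)
8. 1 officer ← the left bank.  (the left bank: 2O 1M; the right bank: 2O 2M)
9. 1 officer and 1 mutineer → the right bank.  (the left bank: 1O 0M; the right bank: 3O 3M)
10. 1 mutineer ← the left bank.  (the left bank: 1O 1M; the right bank: 3O 2M)
11. 1 officer and 1 mutineer → the right bank.  (the left bank: 0O 0M; the right bank: 4O 3M)

11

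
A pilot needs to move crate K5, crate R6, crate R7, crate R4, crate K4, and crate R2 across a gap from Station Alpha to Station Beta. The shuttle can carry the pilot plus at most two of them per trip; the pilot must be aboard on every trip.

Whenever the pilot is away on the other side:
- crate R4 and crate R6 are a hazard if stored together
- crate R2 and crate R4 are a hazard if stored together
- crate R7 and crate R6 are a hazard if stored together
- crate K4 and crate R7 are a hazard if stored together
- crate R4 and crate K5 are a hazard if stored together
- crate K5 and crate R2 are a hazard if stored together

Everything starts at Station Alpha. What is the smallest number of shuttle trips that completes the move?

Whatever the first load, the items left behind include a forbidden pair without the pilot. No opening move is safe, so no plan exists.

impossible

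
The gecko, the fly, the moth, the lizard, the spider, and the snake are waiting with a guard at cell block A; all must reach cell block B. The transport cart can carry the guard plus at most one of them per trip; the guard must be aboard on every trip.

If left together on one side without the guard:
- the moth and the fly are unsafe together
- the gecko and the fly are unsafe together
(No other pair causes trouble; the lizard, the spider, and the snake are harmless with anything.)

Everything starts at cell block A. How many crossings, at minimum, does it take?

Counting alone: the guard can take at most 1 across per trip to cell block B, so moving all 6 needs at least 6 loaded trips out, with a return between consecutive ones — at least 11 crossings.
The safety rule pushes this higher. Following every safe sequence of crossings, the most of the 6 that can be at cell block B as the transport cart arrives there on crossing 11 is 5 — never all 6.
So no plan with fewer than 13 crossings exists, and this one achieves 13:
1. Guard goes to cell block B with the fly.
2. Guard goes back to cell block A alone.
3. Guard goes to cell block B with the gecko.
4. Guard goes back to cell block A with the fly.
5. Guard goes to cell block B with the moth.
6. Guard goes back to cell block A alone.
7. Guard goes to cell block B with the lizard.
8. Guard goes back to cell block A alone.
9. Guard goes to cell block B with the spider.
10. Guard goes back to cell block A alone.
11. Guard goes to cell block B with the snake.
12. Guard goes back to cell block A alone.
13. Guard goes to cell block B with the fly.

13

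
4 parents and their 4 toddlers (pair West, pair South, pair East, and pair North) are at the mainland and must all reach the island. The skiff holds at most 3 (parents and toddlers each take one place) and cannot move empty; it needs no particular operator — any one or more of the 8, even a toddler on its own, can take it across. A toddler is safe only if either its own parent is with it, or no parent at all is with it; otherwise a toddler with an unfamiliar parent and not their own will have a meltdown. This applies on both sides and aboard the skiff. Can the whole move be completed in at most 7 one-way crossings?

Counting alone: each trip to the island takes at most 3 across and each return brings at least 1 back, so after t trips out (and t−1 returns) at most 3t − (t−1) of the 8 are across; that first reaches 8 at t = 4, so at least 7 crossings are needed.
The safety rule pushes this higher. Following every safe sequence of crossings, the most of the 8 that can be at the island as the skiff arrives there on crossing 7 is 7 — never all 8.
So the move cannot be finished within 7 crossings. (The shortest complete plan takes 9:)
1. parent West and toddler West cross → the island.
2. parent West crosses ← the mainland.
3. parent South, parent West, and toddler South cross → the island.
4. parent West and toddler West cross ← the mainland.
5. parent East, parent North, and parent West cross → the island.
6. toddler South crosses ← the mainland.
7. toddler South and toddler West cross → the island.
8. toddler West crosses ← the mainland.
9. toddler East, toddler North, and toddler West cross → the island.

No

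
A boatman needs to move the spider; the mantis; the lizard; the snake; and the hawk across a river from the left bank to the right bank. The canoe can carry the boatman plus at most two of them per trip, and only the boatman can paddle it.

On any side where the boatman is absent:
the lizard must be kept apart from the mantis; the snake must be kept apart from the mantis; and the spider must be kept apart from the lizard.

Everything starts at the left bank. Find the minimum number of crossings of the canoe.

5

Counting alone: the boatman can take at most 2 across per trip to the right bank, so moving all 5 needs at least 3 loaded trips out, with a return between consecutive ones — at least 5 crossings.
The plan below uses exactly 5 crossings, so it is optimal:
1. Boatman goes to the right bank with the mantis and the spider.
2. Boatman goes back to the left bank alone.
3. Boatman goes to the right bank with the hawk.
4. Boatman goes back to the left bank alone.
5. Boatman goes to the right bank with the lizard and the snake.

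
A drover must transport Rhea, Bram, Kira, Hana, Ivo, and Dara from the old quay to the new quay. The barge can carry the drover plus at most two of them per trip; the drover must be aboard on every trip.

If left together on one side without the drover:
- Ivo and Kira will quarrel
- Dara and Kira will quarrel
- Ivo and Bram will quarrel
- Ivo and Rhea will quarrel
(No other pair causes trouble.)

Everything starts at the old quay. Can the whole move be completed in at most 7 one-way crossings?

Yes

Yes — this plan uses 7 crossings (≤ 7):
1. Drover goes to the new quay with Ivo and Kira.
2. Drover goes back to the old quay with Kira.
3. Drover goes to the new quay with Kira and Rhea.
4. Drover goes back to the old quay with Ivo.
5. Drover goes to the new quay with Bram and Hana.
6. Drover goes back to the old quay alone.
7. Drover goes to the new quay with Dara and Ivo.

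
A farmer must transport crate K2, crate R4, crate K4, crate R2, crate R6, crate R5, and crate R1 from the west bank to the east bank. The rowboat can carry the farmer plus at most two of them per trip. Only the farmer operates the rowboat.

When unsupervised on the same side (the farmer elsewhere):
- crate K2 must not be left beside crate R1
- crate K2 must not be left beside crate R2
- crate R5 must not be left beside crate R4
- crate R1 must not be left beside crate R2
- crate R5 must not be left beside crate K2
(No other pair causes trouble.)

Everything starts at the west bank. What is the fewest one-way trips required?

Whatever the first load, the items left behind include a forbidden pair without the farmer. No opening move is safe, so no plan exists.

impossible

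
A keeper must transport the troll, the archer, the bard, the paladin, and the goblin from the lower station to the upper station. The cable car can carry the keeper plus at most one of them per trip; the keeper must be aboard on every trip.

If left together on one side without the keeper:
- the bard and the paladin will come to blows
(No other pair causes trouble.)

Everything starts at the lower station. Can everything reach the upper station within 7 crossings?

No

Counting alone: the keeper can take at most 1 across per trip to the upper station, so moving all 5 needs at least 5 loaded trips out, with a return between consecutive ones — at least 9 crossings.
Since 7 < 9, 7 crossings cannot be enough. (The shortest complete plan in fact takes 9:)
1. Keeper goes to the upper station with the bard.  [the lower station: the archer, the goblin, the paladin, the troll | the upper station: the bard]
2. Keeper goes back to the lower station alone.  [the lower station: the archer, the goblin, the paladin, the troll | the upper station: the bard]
3. Keeper goes to the upper station with the troll.  [the lower station: the archer, the goblin, the paladin | the upper station: the bard, the troll]
4. Keeper goes back to the lower station alone.  [the lower station: the archer, the goblin, the paladin | the upper station: the bard, the troll]
5. Keeper goes to the upper station with the archer.  [the lower station: the goblin, the paladin | the upper station: the archer, the bard, the troll]
6. Keeper goes back to the lower station alone.  [the lower station: the goblin, the paladin | the upper station: the archer, the bard, the troll]
7. Keeper goes to the upper station with the goblin.  [the lower station: the paladin | the upper station: the archer, the bard, the goblin, the troll]
8. Keeper goes back to the lower station alone.  [the lower station: the paladin | the upper station: the archer, the bard, the goblin, the troll]
9. Keeper goes to the upper station with the paladin.  [the lower station: — | the upper station: the archer, the bard, the goblin, the paladin, the troll]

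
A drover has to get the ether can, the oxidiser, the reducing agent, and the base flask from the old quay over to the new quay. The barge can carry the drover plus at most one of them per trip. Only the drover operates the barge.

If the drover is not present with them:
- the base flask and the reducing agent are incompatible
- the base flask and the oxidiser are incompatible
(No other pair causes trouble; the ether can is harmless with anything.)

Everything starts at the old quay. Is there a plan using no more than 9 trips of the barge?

Yes — this plan uses 9 crossings (≤ 9):
1. Drover goes to the new quay with the base flask.
2. Drover goes back to the old quay alone.
3. Drover goes to the new quay with the ether can.
4. Drover goes back to the old quay alone.
5. Drover goes to the new quay with the oxidiser.
6. Drover goes back to the old quay with the base flask.
7. Drover goes to the new quay with the reducing agent.
8. Drover goes back to the old quay alone.
9. Drover goes to the new quay with the base flask.

Yes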